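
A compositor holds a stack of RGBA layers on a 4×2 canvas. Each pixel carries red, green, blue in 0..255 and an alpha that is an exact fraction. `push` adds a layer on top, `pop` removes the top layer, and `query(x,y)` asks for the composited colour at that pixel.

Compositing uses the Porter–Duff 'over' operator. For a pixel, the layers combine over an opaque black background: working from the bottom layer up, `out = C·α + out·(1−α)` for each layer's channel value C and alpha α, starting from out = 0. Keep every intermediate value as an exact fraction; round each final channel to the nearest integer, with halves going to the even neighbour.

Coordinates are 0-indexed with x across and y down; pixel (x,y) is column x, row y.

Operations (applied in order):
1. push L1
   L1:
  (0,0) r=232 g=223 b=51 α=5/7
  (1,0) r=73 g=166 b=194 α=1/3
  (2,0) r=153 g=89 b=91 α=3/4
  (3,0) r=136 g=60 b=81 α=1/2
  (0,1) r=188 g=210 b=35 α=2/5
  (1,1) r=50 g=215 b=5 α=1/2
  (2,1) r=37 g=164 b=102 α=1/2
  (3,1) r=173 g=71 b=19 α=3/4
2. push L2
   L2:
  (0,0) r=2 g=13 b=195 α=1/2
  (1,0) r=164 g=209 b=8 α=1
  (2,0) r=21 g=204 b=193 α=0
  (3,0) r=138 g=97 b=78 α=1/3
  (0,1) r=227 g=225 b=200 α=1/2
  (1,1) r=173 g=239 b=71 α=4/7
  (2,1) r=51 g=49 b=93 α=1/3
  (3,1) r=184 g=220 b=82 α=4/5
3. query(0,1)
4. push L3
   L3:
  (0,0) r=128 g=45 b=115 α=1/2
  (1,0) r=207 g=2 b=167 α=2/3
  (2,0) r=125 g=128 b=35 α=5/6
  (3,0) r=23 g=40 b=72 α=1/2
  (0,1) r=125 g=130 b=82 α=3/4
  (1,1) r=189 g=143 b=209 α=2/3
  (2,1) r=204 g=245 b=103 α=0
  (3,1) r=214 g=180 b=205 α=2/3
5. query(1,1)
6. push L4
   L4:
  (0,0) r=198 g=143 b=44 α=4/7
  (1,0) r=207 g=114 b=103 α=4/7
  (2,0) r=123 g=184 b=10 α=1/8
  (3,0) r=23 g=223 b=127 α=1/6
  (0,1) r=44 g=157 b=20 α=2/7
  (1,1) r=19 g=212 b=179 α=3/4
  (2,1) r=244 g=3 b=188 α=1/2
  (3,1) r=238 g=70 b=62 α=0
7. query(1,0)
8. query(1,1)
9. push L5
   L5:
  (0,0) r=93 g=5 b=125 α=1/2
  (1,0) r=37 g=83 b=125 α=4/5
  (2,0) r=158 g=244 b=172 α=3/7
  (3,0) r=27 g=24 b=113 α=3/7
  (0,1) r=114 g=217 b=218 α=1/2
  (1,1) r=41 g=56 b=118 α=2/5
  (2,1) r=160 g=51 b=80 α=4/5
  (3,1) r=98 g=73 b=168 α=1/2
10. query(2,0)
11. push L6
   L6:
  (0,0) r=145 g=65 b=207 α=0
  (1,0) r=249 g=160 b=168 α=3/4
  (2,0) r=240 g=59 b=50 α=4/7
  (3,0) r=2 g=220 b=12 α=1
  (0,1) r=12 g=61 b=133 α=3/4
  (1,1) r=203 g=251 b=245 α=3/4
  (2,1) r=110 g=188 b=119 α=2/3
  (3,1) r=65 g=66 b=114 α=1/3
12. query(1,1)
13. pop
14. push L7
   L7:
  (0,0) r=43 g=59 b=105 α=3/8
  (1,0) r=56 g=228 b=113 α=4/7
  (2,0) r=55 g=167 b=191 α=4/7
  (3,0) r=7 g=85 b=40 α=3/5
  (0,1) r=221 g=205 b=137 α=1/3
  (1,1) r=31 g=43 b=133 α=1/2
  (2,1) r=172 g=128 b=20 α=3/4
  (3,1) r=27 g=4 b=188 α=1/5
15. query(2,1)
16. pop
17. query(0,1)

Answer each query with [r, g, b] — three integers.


(0,1) stack=L1,L2; from [0,0,0]:
after L1 α=2/5: [376/5, 84, 14]
after L2 α=1/2: [1511/10, 309/2, 107]
→ [151, 154, 107]

(1,1) stack=L1,L2,L3; from [0,0,0]:
after L1 α=1/2: [25, 215/2, 5/2]
after L2 α=4/7: [767/7, 2557/14, 583/14]
after L3 α=2/3: [3413/21, 2187/14, 2145/14]
→ [163, 156, 153]

(1,0) stack=L1,L2,L3,L4; from [0,0,0]:
after L1 α=1/3: [73/3, 166/3, 194/3]
after L2 α=1: [164, 209, 8]
after L3 α=2/3: [578/3, 71, 114]
after L4 α=4/7: [1406/7, 669/7, 754/7]
rounded: [201, 96, 108]

at x=1,y=1 over L1,L2,L3,L4:
L1 α=1/2: [25, 215/2, 5/2]
L2 α=4/7: [767/7, 2557/14, 583/14]
L3 α=2/3: [3413/21, 2187/14, 2145/14]
L4 α=3/4: [2305/42, 11091/56, 9663/56]
→ [55, 198, 173]

query (2,0) [L1,L2,L3,L4,L5] — begin 0,0,0
after L1 α=3/4: [459/4, 267/4, 273/4]
after L2 α=0: [459/4, 267/4, 273/4]
after L3 α=5/6: [2959/24, 2827/24, 973/24]
after L4 α=1/8: [23665/192, 24205/192, 7051/192]
after L5 α=3/7: [6631/48, 59341/336, 31819/336]
rounded: [138, 177, 95]

at x=1,y=1 over L1,L2,L3,L4,L5,L6:
L1 α=1/2: [25, 215/2, 5/2]
L2 α=4/7: [767/7, 2557/14, 583/14]
L3 α=2/3: [3413/21, 2187/14, 2145/14]
L4 α=3/4: [2305/42, 11091/56, 9663/56]
L5 α=2/5: [3453/70, 7909/56, 8441/56]
L6 α=3/4: [46083/280, 50077/224, 49601/224]
→ [165, 224, 221]

(2,1) stack=L1,L2,L3,L4,L5,L7; from [0,0,0]:
after L1 α=1/2: [37/2, 82, 51]
after L2 α=1/3: [88/3, 71, 65]
after L3 α=0: [88/3, 71, 65]
after L4 α=1/2: [410/3, 37, 253/2]
after L5 α=4/5: [466/3, 241/5, 893/10]
after L7 α=3/4: [1007/6, 2161/20, 1493/40]
= [168, 108, 37]

at x=0,y=1 over L1,L2,L3,L4,L5:
L1 α=2/5: [376/5, 84, 14]
L2 α=1/2: [1511/10, 309/2, 107]
L3 α=3/4: [5261/40, 1089/8, 353/4]
L4 α=2/7: [5965/56, 7957/56, 275/4]
L5 α=1/2: [12349/112, 20109/112, 1147/8]
rounded: [110, 180, 143]


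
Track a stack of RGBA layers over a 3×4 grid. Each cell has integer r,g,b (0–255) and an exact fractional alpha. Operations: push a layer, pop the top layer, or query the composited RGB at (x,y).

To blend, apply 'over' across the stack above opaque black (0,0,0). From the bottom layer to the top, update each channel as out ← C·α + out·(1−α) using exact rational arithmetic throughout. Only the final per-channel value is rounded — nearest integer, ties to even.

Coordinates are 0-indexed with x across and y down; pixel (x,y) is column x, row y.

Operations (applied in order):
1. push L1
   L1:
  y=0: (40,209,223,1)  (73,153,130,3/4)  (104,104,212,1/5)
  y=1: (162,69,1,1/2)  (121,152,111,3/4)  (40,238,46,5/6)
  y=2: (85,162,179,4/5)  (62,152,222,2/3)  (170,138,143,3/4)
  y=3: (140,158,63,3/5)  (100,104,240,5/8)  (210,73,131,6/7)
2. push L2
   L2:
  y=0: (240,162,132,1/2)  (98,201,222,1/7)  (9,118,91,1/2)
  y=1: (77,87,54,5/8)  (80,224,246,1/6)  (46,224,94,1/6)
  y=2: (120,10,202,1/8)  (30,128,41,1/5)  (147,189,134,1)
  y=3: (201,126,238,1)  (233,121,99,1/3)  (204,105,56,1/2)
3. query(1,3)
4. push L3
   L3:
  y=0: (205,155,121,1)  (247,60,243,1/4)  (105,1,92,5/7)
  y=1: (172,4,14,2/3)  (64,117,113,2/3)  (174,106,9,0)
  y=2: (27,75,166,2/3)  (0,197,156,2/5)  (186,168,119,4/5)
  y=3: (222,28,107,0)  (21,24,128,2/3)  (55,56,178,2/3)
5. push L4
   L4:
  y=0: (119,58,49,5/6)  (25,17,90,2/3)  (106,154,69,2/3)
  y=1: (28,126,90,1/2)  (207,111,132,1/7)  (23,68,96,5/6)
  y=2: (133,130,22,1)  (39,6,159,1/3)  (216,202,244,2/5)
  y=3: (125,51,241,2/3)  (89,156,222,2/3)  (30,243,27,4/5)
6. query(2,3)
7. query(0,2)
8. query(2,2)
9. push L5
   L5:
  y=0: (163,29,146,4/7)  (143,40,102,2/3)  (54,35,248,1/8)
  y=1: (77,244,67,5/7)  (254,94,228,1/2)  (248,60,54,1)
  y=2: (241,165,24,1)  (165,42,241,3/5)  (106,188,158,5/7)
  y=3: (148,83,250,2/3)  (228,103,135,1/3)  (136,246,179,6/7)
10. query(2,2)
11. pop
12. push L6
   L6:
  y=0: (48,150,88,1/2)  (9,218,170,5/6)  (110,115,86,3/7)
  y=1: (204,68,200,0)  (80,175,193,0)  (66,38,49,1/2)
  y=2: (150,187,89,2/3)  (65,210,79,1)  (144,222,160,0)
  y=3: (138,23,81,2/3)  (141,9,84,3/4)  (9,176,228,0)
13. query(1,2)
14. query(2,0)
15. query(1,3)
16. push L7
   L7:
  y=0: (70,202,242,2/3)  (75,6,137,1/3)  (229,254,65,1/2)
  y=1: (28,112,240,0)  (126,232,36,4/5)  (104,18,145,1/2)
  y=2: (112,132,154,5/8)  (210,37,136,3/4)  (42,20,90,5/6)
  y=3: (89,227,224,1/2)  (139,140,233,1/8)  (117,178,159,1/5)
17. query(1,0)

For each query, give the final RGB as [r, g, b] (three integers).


(1,3) stack=L1,L2; from [0,0,0]:
+L1 (α=5/8) → [125/2, 65, 150]
+L2 (α=1/3) → [358/3, 251/3, 133]
rounded: [119, 84, 133]

query (2,3) [L1,L2,L3,L4] — begin 0,0,0
L1 α=6/7: [180, 438/7, 786/7]
L2 α=1/2: [192, 1173/14, 589/7]
L3 α=2/3: [302/3, 2741/42, 1027/7]
L4 α=4/5: [662/15, 8713/42, 1783/35]
rounded: [44, 207, 51]

(0,2) stack=L1,L2,L3,L4; from [0,0,0]:
L1 α=4/5: [68, 648/5, 716/5]
L2 α=1/8: [149/2, 2293/20, 3011/20]
L3 α=2/3: [257/6, 5293/60, 3217/20]
L4 α=1: [133, 130, 22]
→ [133, 130, 22]

at x=2,y=2 over L1,L2,L3,L4:
after L1 α=3/4: [255/2, 207/2, 429/4]
after L2 α=1: [147, 189, 134]
after L3 α=4/5: [891/5, 861/5, 122]
after L4 α=2/5: [4833/25, 4603/25, 854/5]
→ [193, 184, 171]

at x=2,y=2 over L1,L2,L3,L4,L5:
after L1 α=3/4: [255/2, 207/2, 429/4]
after L2 α=1: [147, 189, 134]
after L3 α=4/5: [891/5, 861/5, 122]
after L4 α=2/5: [4833/25, 4603/25, 854/5]
after L5 α=5/7: [22916/175, 32706/175, 5658/35]
rounded: [131, 187, 162]

(1,2) stack=L1,L2,L3,L4,L6; from [0,0,0]:
after L1 α=2/3: [124/3, 304/3, 148]
after L2 α=1/5: [586/15, 320/3, 633/5]
after L3 α=2/5: [586/25, 714/5, 3459/25]
after L4 α=1/3: [2147/75, 486/5, 3631/25]
after L6 α=1: [65, 210, 79]
rounded: [65, 210, 79]

(2,0) stack=L1,L2,L3,L4,L6; from [0,0,0]:
L1 α=1/5: [104/5, 104/5, 212/5]
L2 α=1/2: [149/10, 347/5, 667/10]
L3 α=5/7: [2774/35, 719/35, 2967/35]
L4 α=2/3: [3398/35, 3833/35, 2599/35]
L6 α=3/7: [25142/245, 27407/245, 19426/245]
rounded: [103, 112, 79]

(1,3) stack=L1,L2,L3,L4,L6; from [0,0,0]:
+L1 (α=5/8) → [125/2, 65, 150]
+L2 (α=1/3) → [358/3, 251/3, 133]
+L3 (α=2/3) → [484/9, 395/9, 389/3]
+L4 (α=2/3) → [2086/27, 3203/27, 1721/9]
+L6 (α=3/4) → [13507/108, 983/27, 3989/36]
→ [125, 36, 111]

query (1,0) [L1,L2,L3,L4,L6,L7] — begin 0,0,0
after L1 α=3/4: [219/4, 459/4, 195/2]
after L2 α=1/7: [853/14, 1779/14, 807/7]
after L3 α=1/4: [6017/56, 6177/56, 2061/14]
after L4 α=2/3: [2939/56, 8081/168, 1527/14]
after L6 α=5/6: [5459/336, 191201/1008, 13427/84]
after L7 α=1/3: [18059/504, 194225/1512, 19181/126]
= [36, 128, 152]


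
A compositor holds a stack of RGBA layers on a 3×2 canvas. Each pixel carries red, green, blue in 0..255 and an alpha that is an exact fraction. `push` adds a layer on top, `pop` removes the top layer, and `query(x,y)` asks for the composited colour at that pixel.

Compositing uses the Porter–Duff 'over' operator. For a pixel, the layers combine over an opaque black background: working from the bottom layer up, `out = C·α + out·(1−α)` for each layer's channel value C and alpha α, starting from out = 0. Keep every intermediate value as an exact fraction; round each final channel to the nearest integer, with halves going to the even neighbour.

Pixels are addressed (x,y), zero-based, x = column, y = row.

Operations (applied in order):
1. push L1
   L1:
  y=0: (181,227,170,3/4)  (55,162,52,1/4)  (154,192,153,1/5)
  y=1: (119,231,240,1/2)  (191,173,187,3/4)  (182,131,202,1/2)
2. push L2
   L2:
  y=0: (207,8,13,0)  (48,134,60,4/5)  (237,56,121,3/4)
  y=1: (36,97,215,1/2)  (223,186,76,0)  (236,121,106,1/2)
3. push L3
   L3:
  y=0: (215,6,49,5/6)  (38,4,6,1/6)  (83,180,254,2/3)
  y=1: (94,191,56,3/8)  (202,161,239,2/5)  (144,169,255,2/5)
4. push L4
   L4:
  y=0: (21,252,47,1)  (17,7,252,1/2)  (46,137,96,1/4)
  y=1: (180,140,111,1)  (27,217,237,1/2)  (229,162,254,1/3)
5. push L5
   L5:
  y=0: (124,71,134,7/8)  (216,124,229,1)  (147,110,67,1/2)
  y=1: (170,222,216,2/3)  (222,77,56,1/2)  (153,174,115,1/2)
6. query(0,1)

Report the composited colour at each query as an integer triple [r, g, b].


at x=0,y=1 over L1,L2,L3,L4,L5:
after L1 α=1/2: [119/2, 231/2, 120]
after L2 α=1/2: [191/4, 425/4, 335/2]
after L3 α=3/8: [2083/32, 4417/32, 2011/16]
after L4 α=1: [180, 140, 111]
after L5 α=2/3: [520/3, 584/3, 181]
rounded: [173, 195, 181]


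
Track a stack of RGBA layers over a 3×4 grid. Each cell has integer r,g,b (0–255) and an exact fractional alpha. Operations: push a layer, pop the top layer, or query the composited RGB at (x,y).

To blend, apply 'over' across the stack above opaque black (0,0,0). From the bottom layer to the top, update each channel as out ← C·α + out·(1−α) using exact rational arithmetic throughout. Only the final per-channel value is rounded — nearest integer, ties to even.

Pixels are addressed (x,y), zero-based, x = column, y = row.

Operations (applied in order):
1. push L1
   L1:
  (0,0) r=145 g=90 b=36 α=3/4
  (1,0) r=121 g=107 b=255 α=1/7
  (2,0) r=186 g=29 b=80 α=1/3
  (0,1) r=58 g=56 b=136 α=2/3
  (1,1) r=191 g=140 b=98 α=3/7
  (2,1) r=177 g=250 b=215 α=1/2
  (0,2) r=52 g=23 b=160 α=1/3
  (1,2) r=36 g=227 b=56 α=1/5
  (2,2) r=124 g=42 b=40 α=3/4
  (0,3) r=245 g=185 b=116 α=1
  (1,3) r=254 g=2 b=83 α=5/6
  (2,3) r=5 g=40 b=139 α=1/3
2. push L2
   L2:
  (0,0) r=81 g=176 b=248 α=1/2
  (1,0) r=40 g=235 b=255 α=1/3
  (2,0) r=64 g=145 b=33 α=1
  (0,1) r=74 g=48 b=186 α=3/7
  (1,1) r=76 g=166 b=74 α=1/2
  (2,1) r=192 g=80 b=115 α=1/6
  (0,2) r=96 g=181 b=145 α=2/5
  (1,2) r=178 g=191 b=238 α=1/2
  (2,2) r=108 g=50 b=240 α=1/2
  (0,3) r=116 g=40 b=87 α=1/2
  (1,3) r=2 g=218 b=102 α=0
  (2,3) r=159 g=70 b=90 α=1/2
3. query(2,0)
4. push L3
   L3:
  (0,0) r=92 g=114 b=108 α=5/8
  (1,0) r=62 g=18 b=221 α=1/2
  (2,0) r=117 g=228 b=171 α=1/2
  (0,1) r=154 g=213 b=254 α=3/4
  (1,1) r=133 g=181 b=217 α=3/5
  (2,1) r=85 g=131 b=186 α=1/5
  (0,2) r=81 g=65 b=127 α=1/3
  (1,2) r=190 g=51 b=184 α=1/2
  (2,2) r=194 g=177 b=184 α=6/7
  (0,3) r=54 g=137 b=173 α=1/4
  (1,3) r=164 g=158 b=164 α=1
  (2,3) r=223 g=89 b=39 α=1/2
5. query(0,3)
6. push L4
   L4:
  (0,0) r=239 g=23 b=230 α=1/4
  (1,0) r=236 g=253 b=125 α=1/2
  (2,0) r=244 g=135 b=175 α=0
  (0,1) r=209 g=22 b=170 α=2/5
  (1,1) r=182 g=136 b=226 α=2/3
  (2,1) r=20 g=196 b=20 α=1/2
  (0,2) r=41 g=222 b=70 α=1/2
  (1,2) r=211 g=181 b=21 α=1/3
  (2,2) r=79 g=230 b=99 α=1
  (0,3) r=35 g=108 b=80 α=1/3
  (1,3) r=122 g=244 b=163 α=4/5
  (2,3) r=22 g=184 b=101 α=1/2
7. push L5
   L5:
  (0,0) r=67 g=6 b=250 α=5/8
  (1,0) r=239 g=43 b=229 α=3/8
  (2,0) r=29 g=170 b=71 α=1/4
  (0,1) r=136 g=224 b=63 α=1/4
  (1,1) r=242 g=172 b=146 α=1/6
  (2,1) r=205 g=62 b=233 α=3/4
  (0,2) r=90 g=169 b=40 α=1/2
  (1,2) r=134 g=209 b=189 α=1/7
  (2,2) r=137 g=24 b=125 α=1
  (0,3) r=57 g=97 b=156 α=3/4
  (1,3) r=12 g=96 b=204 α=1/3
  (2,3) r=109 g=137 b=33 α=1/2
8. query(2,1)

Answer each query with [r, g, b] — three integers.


at x=2,y=0 over L1,L2:
+L1 (α=1/3) → [62, 29/3, 80/3]
+L2 (α=1) → [64, 145, 33]
→ [64, 145, 33]

query (0,3) [L1,L2,L3] — begin 0,0,0
after L1 α=1: [245, 185, 116]
after L2 α=1/2: [361/2, 225/2, 203/2]
after L3 α=1/4: [1191/8, 949/8, 955/8]
= [149, 119, 119]

(2,1) stack=L1,L2,L3,L4,L5; from [0,0,0]:
after L1 α=1/2: [177/2, 125, 215/2]
after L2 α=1/6: [423/4, 235/2, 435/4]
after L3 α=1/5: [508/5, 601/5, 621/5]
after L4 α=1/2: [304/5, 1581/10, 721/10]
after L5 α=3/4: [3379/20, 3441/40, 7711/40]
= [169, 86, 193]


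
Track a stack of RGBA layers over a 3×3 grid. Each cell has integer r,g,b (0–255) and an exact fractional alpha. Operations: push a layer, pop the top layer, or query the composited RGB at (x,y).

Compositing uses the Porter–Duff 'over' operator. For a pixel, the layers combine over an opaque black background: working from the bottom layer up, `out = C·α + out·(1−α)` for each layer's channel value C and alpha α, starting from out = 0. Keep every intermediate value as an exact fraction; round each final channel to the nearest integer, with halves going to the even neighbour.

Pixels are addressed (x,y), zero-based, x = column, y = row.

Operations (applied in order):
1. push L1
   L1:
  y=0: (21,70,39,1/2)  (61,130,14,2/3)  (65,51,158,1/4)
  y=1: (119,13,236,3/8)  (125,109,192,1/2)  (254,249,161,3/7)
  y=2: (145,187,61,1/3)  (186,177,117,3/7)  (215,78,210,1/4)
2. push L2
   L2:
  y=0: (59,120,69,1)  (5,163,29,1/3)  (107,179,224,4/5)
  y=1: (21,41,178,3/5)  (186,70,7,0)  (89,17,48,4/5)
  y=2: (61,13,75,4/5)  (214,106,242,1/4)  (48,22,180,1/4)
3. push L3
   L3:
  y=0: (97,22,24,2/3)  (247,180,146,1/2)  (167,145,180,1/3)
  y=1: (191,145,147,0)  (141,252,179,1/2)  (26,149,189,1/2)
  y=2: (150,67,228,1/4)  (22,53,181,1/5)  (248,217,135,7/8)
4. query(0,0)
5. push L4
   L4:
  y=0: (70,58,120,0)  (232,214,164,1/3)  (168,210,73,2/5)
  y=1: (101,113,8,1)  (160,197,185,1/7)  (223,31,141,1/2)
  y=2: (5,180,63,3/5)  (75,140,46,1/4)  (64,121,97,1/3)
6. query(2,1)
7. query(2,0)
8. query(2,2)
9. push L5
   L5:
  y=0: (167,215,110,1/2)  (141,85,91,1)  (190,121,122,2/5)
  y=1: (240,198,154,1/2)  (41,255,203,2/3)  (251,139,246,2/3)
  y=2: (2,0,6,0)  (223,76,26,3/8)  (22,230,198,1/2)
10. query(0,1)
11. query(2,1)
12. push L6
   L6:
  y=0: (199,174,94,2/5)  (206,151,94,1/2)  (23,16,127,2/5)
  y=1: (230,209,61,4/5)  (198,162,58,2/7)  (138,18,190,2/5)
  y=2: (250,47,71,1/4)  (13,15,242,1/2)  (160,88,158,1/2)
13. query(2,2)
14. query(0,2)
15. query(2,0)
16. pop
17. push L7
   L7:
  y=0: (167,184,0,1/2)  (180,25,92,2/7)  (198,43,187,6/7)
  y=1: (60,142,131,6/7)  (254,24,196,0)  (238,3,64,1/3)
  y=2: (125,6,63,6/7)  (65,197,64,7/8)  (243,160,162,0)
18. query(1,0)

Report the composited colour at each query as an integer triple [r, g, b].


(0,0) stack=L1,L2,L3; from [0,0,0]:
after L1 α=1/2: [21/2, 35, 39/2]
after L2 α=1: [59, 120, 69]
after L3 α=2/3: [253/3, 164/3, 39]
rounded: [84, 55, 39]

at x=2,y=1 over L1,L2,L3,L4:
L1 α=3/7: [762/7, 747/7, 69]
L2 α=4/5: [3254/35, 1223/35, 261/5]
L3 α=1/2: [2082/35, 3219/35, 603/5]
L4 α=1/2: [9887/70, 2152/35, 654/5]
→ [141, 61, 131]

(2,0) stack=L1,L2,L3,L4; from [0,0,0]:
+L1 (α=1/4) → [65/4, 51/4, 79/2]
+L2 (α=4/5) → [1777/20, 583/4, 1871/10]
+L3 (α=1/3) → [1149/10, 291/2, 2771/15]
+L4 (α=2/5) → [6807/50, 1713/10, 3501/25]
= [136, 171, 140]

query (2,2) [L1,L2,L3,L4] — begin 0,0,0
after L1 α=1/4: [215/4, 39/2, 105/2]
after L2 α=1/4: [837/16, 161/8, 675/8]
after L3 α=7/8: [28613/128, 12313/64, 8235/64]
after L4 α=1/3: [10903/64, 5395/32, 11339/96]
= [170, 169, 118]

(0,1) stack=L1,L2,L3,L4,L5; from [0,0,0]:
after L1 α=3/8: [357/8, 39/8, 177/2]
after L2 α=3/5: [609/20, 531/20, 711/5]
after L3 α=0: [609/20, 531/20, 711/5]
after L4 α=1: [101, 113, 8]
after L5 α=1/2: [341/2, 311/2, 81]
rounded: [170, 156, 81]

at x=2,y=1 over L1,L2,L3,L4,L5:
+L1 (α=3/7) → [762/7, 747/7, 69]
+L2 (α=4/5) → [3254/35, 1223/35, 261/5]
+L3 (α=1/2) → [2082/35, 3219/35, 603/5]
+L4 (α=1/2) → [9887/70, 2152/35, 654/5]
+L5 (α=2/3) → [15009/70, 11882/105, 1038/5]
→ [214, 113, 208]

(2,2) stack=L1,L2,L3,L4,L5,L6; from [0,0,0]:
+L1 (α=1/4) → [215/4, 39/2, 105/2]
+L2 (α=1/4) → [837/16, 161/8, 675/8]
+L3 (α=7/8) → [28613/128, 12313/64, 8235/64]
+L4 (α=1/3) → [10903/64, 5395/32, 11339/96]
+L5 (α=1/2) → [12311/128, 12755/64, 30347/192]
+L6 (α=1/2) → [32791/256, 18387/128, 60683/384]
= [128, 144, 158]

at x=0,y=2 over L1,L2,L3,L4,L5,L6:
+L1 (α=1/3) → [145/3, 187/3, 61/3]
+L2 (α=4/5) → [877/15, 343/15, 961/15]
+L3 (α=1/4) → [1627/20, 339/10, 2101/20]
+L4 (α=3/5) → [1777/50, 3039/25, 3991/50]
+L5 (α=0) → [1777/50, 3039/25, 3991/50]
+L6 (α=1/4) → [17831/200, 2573/25, 15523/200]
→ [89, 103, 78]

at x=2,y=0 over L1,L2,L3,L4,L5,L6:
L1 α=1/4: [65/4, 51/4, 79/2]
L2 α=4/5: [1777/20, 583/4, 1871/10]
L3 α=1/3: [1149/10, 291/2, 2771/15]
L4 α=2/5: [6807/50, 1713/10, 3501/25]
L5 α=2/5: [39421/250, 7559/50, 16603/125]
L6 α=2/5: [129763/1250, 24277/250, 81559/625]
= [104, 97, 130]

(1,0) stack=L1,L2,L3,L4,L5,L7; from [0,0,0]:
L1 α=2/3: [122/3, 260/3, 28/3]
L2 α=1/3: [259/9, 1009/9, 143/9]
L3 α=1/2: [1241/9, 2629/18, 1457/18]
L4 α=1/3: [4570/27, 4555/27, 2933/27]
L5 α=1: [141, 85, 91]
L7 α=2/7: [1065/7, 475/7, 639/7]
→ [152, 68, 91]


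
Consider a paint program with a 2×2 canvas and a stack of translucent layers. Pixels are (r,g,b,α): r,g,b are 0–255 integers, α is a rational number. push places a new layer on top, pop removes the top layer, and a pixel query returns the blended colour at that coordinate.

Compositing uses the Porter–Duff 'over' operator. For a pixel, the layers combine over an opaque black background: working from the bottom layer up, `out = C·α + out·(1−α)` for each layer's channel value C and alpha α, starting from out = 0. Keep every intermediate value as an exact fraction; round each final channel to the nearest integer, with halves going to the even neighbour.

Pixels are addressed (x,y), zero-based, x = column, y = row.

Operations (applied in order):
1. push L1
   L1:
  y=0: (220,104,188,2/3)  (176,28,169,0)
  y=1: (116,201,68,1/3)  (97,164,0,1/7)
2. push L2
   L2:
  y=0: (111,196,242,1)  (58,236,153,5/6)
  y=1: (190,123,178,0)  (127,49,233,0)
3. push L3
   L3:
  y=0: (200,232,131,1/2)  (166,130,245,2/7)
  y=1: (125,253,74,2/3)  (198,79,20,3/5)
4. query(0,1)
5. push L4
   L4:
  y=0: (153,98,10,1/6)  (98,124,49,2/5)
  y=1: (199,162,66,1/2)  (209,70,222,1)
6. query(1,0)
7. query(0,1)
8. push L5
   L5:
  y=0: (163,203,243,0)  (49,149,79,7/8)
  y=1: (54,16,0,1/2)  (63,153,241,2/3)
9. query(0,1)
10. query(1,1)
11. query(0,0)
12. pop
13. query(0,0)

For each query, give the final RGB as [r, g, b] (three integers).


query (0,1) [L1,L2,L3] — begin 0,0,0
after L1 α=1/3: [116/3, 67, 68/3]
after L2 α=0: [116/3, 67, 68/3]
after L3 α=2/3: [866/9, 191, 512/9]
→ [96, 191, 57]

at x=1,y=0 over L1,L2,L3,L4:
+L1 (α=0) → [0, 0, 0]
+L2 (α=5/6) → [145/3, 590/3, 255/2]
+L3 (α=2/7) → [1721/21, 3730/21, 2255/14]
+L4 (α=2/5) → [3093/35, 5466/35, 8137/70]
rounded: [88, 156, 116]

query (0,1) [L1,L2,L3,L4] — begin 0,0,0
+L1 (α=1/3) → [116/3, 67, 68/3]
+L2 (α=0) → [116/3, 67, 68/3]
+L3 (α=2/3) → [866/9, 191, 512/9]
+L4 (α=1/2) → [2657/18, 353/2, 553/9]
= [148, 176, 61]

at x=0,y=1 over L1,L2,L3,L4,L5:
L1 α=1/3: [116/3, 67, 68/3]
L2 α=0: [116/3, 67, 68/3]
L3 α=2/3: [866/9, 191, 512/9]
L4 α=1/2: [2657/18, 353/2, 553/9]
L5 α=1/2: [3629/36, 385/4, 553/18]
→ [101, 96, 31]

query (1,1) [L1,L2,L3,L4,L5] — begin 0,0,0
after L1 α=1/7: [97/7, 164/7, 0]
after L2 α=0: [97/7, 164/7, 0]
after L3 α=3/5: [4352/35, 1987/35, 12]
after L4 α=1: [209, 70, 222]
after L5 α=2/3: [335/3, 376/3, 704/3]
→ [112, 125, 235]

query (0,0) [L1,L2,L3,L4,L5] — begin 0,0,0
+L1 (α=2/3) → [440/3, 208/3, 376/3]
+L2 (α=1) → [111, 196, 242]
+L3 (α=1/2) → [311/2, 214, 373/2]
+L4 (α=1/6) → [1861/12, 584/3, 1885/12]
+L5 (α=0) → [1861/12, 584/3, 1885/12]
rounded: [155, 195, 157]

query (0,0) [L1,L2,L3,L4] — begin 0,0,0
after L1 α=2/3: [440/3, 208/3, 376/3]
after L2 α=1: [111, 196, 242]
after L3 α=1/2: [311/2, 214, 373/2]
after L4 α=1/6: [1861/12, 584/3, 1885/12]
→ [155, 195, 157]


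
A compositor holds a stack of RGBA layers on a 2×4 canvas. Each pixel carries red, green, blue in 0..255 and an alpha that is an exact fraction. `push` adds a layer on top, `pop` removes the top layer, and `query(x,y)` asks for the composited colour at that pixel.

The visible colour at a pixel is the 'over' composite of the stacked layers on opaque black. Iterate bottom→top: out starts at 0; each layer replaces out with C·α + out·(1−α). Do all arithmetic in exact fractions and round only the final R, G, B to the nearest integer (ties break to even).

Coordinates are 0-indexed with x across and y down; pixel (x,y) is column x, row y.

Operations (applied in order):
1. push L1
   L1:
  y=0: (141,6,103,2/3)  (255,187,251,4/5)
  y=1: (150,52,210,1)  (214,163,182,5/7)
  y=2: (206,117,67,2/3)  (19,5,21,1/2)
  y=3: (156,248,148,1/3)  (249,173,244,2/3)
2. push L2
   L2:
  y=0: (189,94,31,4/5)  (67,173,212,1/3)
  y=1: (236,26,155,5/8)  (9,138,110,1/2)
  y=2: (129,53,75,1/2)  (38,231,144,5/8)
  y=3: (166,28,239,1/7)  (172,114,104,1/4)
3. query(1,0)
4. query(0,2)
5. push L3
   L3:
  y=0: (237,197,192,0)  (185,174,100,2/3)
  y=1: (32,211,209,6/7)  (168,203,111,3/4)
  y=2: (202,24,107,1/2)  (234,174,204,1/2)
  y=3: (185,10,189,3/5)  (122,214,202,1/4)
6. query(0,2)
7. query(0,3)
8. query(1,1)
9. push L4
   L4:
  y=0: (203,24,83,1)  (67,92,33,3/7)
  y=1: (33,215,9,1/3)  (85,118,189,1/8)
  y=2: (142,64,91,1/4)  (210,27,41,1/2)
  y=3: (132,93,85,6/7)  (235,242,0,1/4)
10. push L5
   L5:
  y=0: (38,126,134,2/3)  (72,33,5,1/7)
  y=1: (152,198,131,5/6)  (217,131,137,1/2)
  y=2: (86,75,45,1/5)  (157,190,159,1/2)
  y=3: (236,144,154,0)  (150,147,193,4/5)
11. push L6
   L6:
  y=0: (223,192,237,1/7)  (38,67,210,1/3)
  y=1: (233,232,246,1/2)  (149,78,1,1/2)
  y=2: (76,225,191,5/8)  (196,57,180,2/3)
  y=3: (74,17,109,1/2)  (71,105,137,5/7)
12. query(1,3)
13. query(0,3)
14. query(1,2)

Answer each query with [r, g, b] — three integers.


query (1,0) [L1,L2] — begin 0,0,0
+L1 (α=4/5) → [204, 748/5, 1004/5]
+L2 (α=1/3) → [475/3, 787/5, 3068/15]
rounded: [158, 157, 205]

(0,2) stack=L1,L2; from [0,0,0]:
L1 α=2/3: [412/3, 78, 134/3]
L2 α=1/2: [799/6, 131/2, 359/6]
→ [133, 66, 60]

query (0,2) [L1,L2,L3] — begin 0,0,0
L1 α=2/3: [412/3, 78, 134/3]
L2 α=1/2: [799/6, 131/2, 359/6]
L3 α=1/2: [2011/12, 179/4, 1001/12]
rounded: [168, 45, 83]

query (0,3) [L1,L2,L3] — begin 0,0,0
L1 α=1/3: [52, 248/3, 148/3]
L2 α=1/7: [478/7, 524/7, 535/7]
L3 α=3/5: [4841/35, 1258/35, 5039/35]
rounded: [138, 36, 144]

(1,1) stack=L1,L2,L3; from [0,0,0]:
after L1 α=5/7: [1070/7, 815/7, 130]
after L2 α=1/2: [1133/14, 1781/14, 120]
after L3 α=3/4: [8189/56, 10307/56, 453/4]
→ [146, 184, 113]

query (1,3) [L1,L2,L3,L4,L5,L6] — begin 0,0,0
+L1 (α=2/3) → [166, 346/3, 488/3]
+L2 (α=1/4) → [335/2, 115, 148]
+L3 (α=1/4) → [1249/8, 559/4, 323/2]
+L4 (α=1/4) → [5627/32, 2645/16, 969/8]
+L5 (α=4/5) → [24827/160, 12053/80, 1429/8]
+L6 (α=5/7) → [53227/560, 33053/280, 4169/28]
= [95, 118, 149]

(0,3) stack=L1,L2,L3,L4,L5,L6; from [0,0,0]:
L1 α=1/3: [52, 248/3, 148/3]
L2 α=1/7: [478/7, 524/7, 535/7]
L3 α=3/5: [4841/35, 1258/35, 5039/35]
L4 α=6/7: [32561/245, 20788/245, 22889/245]
L5 α=0: [32561/245, 20788/245, 22889/245]
L6 α=1/2: [50691/490, 24953/490, 24797/245]
rounded: [103, 51, 101]

(1,2) stack=L1,L2,L3,L4,L5,L6; from [0,0,0]:
+L1 (α=1/2) → [19/2, 5/2, 21/2]
+L2 (α=5/8) → [437/16, 2325/16, 1503/16]
+L3 (α=1/2) → [4181/32, 5109/32, 4767/32]
+L4 (α=1/2) → [10901/64, 5973/64, 6079/64]
+L5 (α=1/2) → [20949/128, 18133/128, 16255/128]
+L6 (α=2/3) → [71125/384, 32725/384, 62335/384]
→ [185, 85, 162]


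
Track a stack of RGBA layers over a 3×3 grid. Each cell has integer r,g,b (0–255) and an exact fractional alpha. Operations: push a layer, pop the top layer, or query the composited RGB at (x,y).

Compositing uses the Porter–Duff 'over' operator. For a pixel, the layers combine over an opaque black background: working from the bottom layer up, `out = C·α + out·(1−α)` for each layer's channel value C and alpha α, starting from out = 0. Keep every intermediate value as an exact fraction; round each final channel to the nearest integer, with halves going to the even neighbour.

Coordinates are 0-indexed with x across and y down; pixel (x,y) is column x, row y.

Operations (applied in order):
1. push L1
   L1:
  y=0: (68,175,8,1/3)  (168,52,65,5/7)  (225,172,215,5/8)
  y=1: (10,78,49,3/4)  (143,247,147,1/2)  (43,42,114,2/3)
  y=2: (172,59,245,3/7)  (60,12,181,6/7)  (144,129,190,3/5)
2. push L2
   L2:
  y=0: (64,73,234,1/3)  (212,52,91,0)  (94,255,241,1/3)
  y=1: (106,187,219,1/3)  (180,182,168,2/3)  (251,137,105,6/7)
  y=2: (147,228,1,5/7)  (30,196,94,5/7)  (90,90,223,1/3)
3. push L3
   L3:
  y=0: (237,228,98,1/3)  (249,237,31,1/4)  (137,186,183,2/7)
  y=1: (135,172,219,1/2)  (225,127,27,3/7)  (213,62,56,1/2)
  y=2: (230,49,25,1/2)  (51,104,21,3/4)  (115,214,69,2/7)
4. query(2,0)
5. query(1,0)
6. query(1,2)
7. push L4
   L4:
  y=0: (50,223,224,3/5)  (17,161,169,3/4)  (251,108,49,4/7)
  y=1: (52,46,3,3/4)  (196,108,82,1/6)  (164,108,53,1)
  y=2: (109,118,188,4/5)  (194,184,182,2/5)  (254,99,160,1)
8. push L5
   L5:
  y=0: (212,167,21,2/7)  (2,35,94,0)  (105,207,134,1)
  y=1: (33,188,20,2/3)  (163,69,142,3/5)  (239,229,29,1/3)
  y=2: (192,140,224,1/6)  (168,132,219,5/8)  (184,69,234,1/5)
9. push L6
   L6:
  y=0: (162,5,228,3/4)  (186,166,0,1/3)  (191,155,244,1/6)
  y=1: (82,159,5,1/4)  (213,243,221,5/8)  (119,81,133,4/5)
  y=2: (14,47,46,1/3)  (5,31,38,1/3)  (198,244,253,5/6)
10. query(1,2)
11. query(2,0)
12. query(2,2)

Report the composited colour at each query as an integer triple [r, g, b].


at x=2,y=0 over L1,L2,L3:
after L1 α=5/8: [1125/8, 215/2, 1075/8]
after L2 α=1/3: [1501/12, 470/3, 2039/12]
after L3 α=2/7: [10793/84, 3466/21, 14587/84]
= [128, 165, 174]

query (1,0) [L1,L2,L3] — begin 0,0,0
after L1 α=5/7: [120, 260/7, 325/7]
after L2 α=0: [120, 260/7, 325/7]
after L3 α=1/4: [609/4, 2439/28, 298/7]
rounded: [152, 87, 43]

(1,2) stack=L1,L2,L3; from [0,0,0]:
after L1 α=6/7: [360/7, 72/7, 1086/7]
after L2 α=5/7: [1770/49, 7004/49, 5462/49]
after L3 α=3/4: [9267/196, 5573/49, 8549/196]
rounded: [47, 114, 44]

query (1,2) [L1,L2,L3,L4,L5,L6] — begin 0,0,0
+L1 (α=6/7) → [360/7, 72/7, 1086/7]
+L2 (α=5/7) → [1770/49, 7004/49, 5462/49]
+L3 (α=3/4) → [9267/196, 5573/49, 8549/196]
+L4 (α=2/5) → [103849/980, 34751/245, 96991/980]
+L5 (α=5/8) → [1134747/7840, 265953/1960, 1364073/7840]
+L6 (α=1/3) → [1154347/11760, 296333/2940, 1513033/11760]
= [98, 101, 129]

(2,0) stack=L1,L2,L3,L4,L5,L6; from [0,0,0]:
after L1 α=5/8: [1125/8, 215/2, 1075/8]
after L2 α=1/3: [1501/12, 470/3, 2039/12]
after L3 α=2/7: [10793/84, 3466/21, 14587/84]
after L4 α=4/7: [38905/196, 6490/49, 20075/196]
after L5 α=1: [105, 207, 134]
after L6 α=1/6: [358/3, 595/3, 457/3]
→ [119, 198, 152]

(2,2) stack=L1,L2,L3,L4,L5,L6; from [0,0,0]:
L1 α=3/5: [432/5, 387/5, 114]
L2 α=1/3: [438/5, 408/5, 451/3]
L3 α=2/7: [668/7, 836/7, 2669/21]
L4 α=1: [254, 99, 160]
L5 α=1/5: [240, 93, 874/5]
L6 α=5/6: [205, 1313/6, 7199/30]
= [205, 219, 240]


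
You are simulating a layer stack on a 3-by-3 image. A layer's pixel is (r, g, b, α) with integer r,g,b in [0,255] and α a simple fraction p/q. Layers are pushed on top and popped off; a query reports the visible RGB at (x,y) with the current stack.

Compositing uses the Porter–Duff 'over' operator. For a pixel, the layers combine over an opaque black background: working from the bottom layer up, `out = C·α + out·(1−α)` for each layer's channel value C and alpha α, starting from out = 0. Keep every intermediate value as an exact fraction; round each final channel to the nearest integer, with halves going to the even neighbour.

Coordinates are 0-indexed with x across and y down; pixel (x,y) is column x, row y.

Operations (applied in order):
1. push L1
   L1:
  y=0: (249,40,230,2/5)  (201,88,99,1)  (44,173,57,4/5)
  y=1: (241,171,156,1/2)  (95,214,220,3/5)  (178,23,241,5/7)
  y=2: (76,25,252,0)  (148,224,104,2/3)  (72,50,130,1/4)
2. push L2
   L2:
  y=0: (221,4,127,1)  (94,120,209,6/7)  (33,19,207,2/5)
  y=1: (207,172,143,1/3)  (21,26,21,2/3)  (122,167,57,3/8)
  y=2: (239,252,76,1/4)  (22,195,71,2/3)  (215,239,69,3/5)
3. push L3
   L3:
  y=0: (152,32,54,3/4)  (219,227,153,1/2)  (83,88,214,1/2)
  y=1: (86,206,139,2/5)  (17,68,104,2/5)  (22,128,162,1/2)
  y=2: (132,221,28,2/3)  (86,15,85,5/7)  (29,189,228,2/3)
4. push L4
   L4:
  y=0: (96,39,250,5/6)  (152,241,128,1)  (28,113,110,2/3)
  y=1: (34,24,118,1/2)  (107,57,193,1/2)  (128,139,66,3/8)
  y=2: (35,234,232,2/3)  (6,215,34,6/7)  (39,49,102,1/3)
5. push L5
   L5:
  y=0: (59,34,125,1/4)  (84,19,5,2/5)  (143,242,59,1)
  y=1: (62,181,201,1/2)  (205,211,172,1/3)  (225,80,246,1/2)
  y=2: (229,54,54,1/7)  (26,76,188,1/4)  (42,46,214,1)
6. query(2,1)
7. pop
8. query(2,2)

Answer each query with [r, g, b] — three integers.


at x=2,y=1 over L1,L2,L3,L4,L5:
after L1 α=5/7: [890/7, 115/7, 1205/7]
after L2 α=3/8: [1753/14, 2041/28, 3611/28]
after L3 α=1/2: [2061/28, 5625/56, 8147/56]
after L4 α=3/8: [21057/224, 51477/448, 51823/448]
after L5 α=1/2: [71457/448, 87317/896, 162031/896]
→ [160, 97, 181]

(2,2) stack=L1,L2,L3,L4; from [0,0,0]:
after L1 α=1/4: [18, 25/2, 65/2]
after L2 α=3/5: [681/5, 742/5, 272/5]
after L3 α=2/3: [971/15, 2632/15, 2552/15]
after L4 α=1/3: [2527/45, 5999/45, 6634/45]
rounded: [56, 133, 147]


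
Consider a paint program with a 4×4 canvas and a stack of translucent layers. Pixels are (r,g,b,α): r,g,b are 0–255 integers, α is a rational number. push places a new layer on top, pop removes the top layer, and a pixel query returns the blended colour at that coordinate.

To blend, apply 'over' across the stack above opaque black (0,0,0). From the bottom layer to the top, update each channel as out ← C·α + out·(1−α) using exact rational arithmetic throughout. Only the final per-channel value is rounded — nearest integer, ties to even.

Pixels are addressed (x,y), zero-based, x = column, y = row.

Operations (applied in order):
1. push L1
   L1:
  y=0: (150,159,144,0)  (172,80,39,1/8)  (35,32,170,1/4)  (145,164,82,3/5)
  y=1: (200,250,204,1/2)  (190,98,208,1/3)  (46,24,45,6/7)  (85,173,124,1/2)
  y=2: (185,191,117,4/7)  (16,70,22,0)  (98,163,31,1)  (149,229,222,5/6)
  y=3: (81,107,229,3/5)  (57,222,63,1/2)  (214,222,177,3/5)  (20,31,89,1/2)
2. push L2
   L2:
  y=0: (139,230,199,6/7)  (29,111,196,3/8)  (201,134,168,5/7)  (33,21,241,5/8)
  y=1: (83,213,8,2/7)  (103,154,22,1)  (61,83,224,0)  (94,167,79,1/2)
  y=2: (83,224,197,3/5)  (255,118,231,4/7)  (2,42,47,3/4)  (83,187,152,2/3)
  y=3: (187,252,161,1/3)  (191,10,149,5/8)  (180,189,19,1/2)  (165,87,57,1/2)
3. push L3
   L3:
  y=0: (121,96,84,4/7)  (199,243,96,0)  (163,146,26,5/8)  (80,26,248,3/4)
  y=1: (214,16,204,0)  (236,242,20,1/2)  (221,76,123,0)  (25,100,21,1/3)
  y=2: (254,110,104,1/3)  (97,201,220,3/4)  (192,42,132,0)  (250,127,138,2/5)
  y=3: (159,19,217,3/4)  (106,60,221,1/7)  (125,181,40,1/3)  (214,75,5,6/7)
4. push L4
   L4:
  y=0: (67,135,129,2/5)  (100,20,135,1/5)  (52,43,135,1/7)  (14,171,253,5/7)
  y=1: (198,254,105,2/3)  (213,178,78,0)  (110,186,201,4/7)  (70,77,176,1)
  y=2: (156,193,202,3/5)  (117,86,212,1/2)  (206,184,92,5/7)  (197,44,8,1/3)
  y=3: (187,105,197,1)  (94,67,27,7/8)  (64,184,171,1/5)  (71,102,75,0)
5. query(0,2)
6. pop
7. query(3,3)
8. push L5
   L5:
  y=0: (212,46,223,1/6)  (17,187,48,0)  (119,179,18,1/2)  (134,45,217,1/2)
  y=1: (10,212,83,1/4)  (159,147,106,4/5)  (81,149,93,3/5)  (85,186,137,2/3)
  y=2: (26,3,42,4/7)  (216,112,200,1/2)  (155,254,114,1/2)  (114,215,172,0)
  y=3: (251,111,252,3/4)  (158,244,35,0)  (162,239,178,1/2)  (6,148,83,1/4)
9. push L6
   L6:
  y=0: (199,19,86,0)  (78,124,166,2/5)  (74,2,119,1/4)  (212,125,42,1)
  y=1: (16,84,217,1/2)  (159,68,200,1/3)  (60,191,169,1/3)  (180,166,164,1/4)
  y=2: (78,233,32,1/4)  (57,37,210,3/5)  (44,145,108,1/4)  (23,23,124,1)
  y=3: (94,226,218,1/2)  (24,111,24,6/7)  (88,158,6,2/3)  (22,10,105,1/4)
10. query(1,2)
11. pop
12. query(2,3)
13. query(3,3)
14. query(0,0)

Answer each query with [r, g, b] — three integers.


(0,2) stack=L1,L2,L3,L4; from [0,0,0]:
+L1 (α=4/7) → [740/7, 764/7, 468/7]
+L2 (α=3/5) → [3223/35, 6232/35, 5073/35]
+L3 (α=1/3) → [5112/35, 5438/35, 13786/105]
+L4 (α=3/5) → [26604/175, 31141/175, 91202/525]
rounded: [152, 178, 174]

query (3,3) [L1,L2,L3] — begin 0,0,0
+L1 (α=1/2) → [10, 31/2, 89/2]
+L2 (α=1/2) → [175/2, 205/4, 203/4]
+L3 (α=6/7) → [2743/14, 2005/28, 323/28]
= [196, 72, 12]

(1,2) stack=L1,L2,L3,L5,L6; from [0,0,0]:
L1 α=0: [0, 0, 0]
L2 α=4/7: [1020/7, 472/7, 132]
L3 α=3/4: [3057/28, 4693/28, 198]
L5 α=1/2: [9105/56, 7829/56, 199]
L6 α=3/5: [13893/140, 10937/140, 1028/5]
→ [99, 78, 206]

(2,3) stack=L1,L2,L3,L5; from [0,0,0]:
L1 α=3/5: [642/5, 666/5, 531/5]
L2 α=1/2: [771/5, 1611/10, 313/5]
L3 α=1/3: [2167/15, 2516/15, 826/15]
L5 α=1/2: [4597/30, 6101/30, 1748/15]
→ [153, 203, 117]

query (3,3) [L1,L2,L3,L5] — begin 0,0,0
+L1 (α=1/2) → [10, 31/2, 89/2]
+L2 (α=1/2) → [175/2, 205/4, 203/4]
+L3 (α=6/7) → [2743/14, 2005/28, 323/28]
+L5 (α=1/4) → [8313/56, 10159/112, 3293/112]
= [148, 91, 29]

query (0,0) [L1,L2,L3,L5] — begin 0,0,0
after L1 α=0: [0, 0, 0]
after L2 α=6/7: [834/7, 1380/7, 1194/7]
after L3 α=4/7: [5890/49, 6828/49, 5934/49]
after L5 α=1/6: [19919/147, 18197/147, 40597/294]
= [136, 124, 138]


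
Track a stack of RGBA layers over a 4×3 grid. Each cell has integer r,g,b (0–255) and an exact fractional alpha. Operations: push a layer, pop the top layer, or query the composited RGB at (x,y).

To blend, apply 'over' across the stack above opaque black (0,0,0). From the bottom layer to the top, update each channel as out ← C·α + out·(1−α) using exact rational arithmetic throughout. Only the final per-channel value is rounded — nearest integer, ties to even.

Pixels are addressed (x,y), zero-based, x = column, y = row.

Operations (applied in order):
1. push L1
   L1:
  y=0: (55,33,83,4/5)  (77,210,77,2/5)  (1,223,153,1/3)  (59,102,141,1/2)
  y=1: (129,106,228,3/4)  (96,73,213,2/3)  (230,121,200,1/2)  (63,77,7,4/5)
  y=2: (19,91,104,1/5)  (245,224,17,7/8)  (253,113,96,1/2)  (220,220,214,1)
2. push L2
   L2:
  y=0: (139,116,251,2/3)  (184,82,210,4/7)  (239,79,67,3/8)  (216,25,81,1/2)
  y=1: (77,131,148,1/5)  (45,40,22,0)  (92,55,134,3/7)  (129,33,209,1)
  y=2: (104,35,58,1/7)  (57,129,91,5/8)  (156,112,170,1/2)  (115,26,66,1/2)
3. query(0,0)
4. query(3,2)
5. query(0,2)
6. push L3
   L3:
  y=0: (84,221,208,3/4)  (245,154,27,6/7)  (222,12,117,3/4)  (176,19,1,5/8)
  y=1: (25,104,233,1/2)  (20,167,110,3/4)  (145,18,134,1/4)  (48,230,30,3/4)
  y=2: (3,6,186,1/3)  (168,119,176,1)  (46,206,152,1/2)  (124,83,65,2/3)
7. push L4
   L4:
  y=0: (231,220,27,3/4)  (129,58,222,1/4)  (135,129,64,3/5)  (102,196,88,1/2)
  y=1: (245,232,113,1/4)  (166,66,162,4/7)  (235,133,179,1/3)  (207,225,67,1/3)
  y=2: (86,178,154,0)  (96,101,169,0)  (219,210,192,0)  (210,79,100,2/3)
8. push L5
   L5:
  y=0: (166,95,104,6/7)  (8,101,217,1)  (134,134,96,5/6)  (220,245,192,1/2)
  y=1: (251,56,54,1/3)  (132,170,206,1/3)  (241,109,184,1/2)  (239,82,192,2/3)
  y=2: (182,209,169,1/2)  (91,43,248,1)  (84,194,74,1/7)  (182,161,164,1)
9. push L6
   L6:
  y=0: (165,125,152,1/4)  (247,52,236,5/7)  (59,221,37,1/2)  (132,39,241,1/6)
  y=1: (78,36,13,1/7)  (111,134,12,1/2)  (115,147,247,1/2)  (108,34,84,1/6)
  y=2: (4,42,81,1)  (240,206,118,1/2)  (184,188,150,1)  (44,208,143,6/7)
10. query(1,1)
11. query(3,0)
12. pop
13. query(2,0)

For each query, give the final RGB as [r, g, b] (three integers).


(0,0) stack=L1,L2; from [0,0,0]:
L1 α=4/5: [44, 132/5, 332/5]
L2 α=2/3: [322/3, 1292/15, 2842/15]
rounded: [107, 86, 189]

query (3,2) [L1,L2] — begin 0,0,0
after L1 α=1: [220, 220, 214]
after L2 α=1/2: [335/2, 123, 140]
→ [168, 123, 140]

query (0,2) [L1,L2] — begin 0,0,0
L1 α=1/5: [19/5, 91/5, 104/5]
L2 α=1/7: [634/35, 103/5, 914/35]
rounded: [18, 21, 26]

at x=1,y=1 over L1,L2,L3,L4,L5,L6:
after L1 α=2/3: [64, 146/3, 142]
after L2 α=0: [64, 146/3, 142]
after L3 α=3/4: [31, 1649/12, 118]
after L4 α=4/7: [757/7, 2705/28, 1002/7]
after L5 α=1/3: [2438/21, 1695/14, 3446/21]
after L6 α=1/2: [4769/42, 3571/28, 1849/21]
→ [114, 128, 88]

at x=3,y=0 over L1,L2,L3,L4,L5,L6:
after L1 α=1/2: [59/2, 51, 141/2]
after L2 α=1/2: [491/4, 38, 303/4]
after L3 α=5/8: [4993/32, 209/8, 929/32]
after L4 α=1/2: [8257/64, 1777/16, 3745/64]
after L5 α=1/2: [22337/128, 5697/32, 16033/128]
after L6 α=1/6: [128581/768, 9911/64, 111013/768]
rounded: [167, 155, 145]

at x=2,y=0 over L1,L2,L3,L4,L5:
after L1 α=1/3: [1/3, 223/3, 51]
after L2 α=3/8: [539/6, 913/12, 57]
after L3 α=3/4: [4535/24, 1345/48, 102]
after L4 α=3/5: [1879/12, 10633/120, 396/5]
after L5 α=5/6: [9919/72, 91033/720, 466/5]
= [138, 126, 93]


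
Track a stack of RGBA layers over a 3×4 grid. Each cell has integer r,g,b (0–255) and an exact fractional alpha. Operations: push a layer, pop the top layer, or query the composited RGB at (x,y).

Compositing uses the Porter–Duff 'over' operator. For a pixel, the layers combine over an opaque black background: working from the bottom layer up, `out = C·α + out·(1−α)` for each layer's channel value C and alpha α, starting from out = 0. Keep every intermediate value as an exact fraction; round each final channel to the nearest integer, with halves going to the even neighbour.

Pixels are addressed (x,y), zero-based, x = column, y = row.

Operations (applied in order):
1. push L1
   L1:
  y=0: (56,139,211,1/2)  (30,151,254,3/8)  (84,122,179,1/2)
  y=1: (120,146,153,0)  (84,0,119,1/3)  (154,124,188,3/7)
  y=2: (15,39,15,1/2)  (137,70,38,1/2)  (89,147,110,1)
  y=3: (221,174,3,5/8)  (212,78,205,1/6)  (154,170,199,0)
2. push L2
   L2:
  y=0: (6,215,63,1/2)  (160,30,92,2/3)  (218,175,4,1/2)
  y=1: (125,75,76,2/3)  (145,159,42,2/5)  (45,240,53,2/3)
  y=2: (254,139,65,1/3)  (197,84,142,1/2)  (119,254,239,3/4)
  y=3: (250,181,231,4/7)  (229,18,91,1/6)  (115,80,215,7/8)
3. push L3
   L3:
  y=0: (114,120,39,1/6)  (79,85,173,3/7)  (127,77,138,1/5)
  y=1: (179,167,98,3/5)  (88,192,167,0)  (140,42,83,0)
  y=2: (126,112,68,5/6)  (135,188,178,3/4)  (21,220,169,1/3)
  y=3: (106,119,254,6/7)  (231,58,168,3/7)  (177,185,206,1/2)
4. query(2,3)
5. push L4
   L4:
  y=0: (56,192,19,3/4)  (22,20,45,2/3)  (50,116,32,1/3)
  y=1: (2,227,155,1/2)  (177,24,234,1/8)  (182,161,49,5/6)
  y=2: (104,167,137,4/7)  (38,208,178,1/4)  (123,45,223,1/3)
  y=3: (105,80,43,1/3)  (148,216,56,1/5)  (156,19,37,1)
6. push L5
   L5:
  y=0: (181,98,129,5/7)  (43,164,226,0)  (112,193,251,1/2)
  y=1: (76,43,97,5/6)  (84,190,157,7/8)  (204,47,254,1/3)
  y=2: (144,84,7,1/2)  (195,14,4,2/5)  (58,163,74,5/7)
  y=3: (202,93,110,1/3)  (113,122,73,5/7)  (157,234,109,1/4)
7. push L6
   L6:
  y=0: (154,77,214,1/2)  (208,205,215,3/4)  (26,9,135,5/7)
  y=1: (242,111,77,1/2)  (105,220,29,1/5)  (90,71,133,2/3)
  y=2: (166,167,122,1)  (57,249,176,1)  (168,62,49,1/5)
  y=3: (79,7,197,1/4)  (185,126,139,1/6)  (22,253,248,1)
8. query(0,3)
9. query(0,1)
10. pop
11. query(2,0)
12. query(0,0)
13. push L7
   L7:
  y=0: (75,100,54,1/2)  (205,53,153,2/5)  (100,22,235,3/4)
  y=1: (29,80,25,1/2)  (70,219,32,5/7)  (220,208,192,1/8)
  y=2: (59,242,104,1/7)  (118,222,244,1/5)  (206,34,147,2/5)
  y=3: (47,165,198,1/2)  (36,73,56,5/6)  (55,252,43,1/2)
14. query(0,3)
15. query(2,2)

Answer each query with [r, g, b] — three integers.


at x=2,y=3 over L1,L2,L3:
L1 α=0: [0, 0, 0]
L2 α=7/8: [805/8, 70, 1505/8]
L3 α=1/2: [2221/16, 255/2, 3153/16]
rounded: [139, 128, 197]

(0,3) stack=L1,L2,L3,L4,L5,L6; from [0,0,0]:
after L1 α=5/8: [1105/8, 435/4, 15/8]
after L2 α=4/7: [11315/56, 4201/28, 7437/56]
after L3 α=6/7: [46931/392, 24193/196, 92781/392]
after L4 α=1/3: [67511/588, 32033/294, 101209/588]
after L5 α=1/3: [126899/882, 45704/441, 133549/882]
after L6 α=1/4: [150125/1176, 46733/588, 191467/1176]
= [128, 79, 163]

at x=0,y=1 over L1,L2,L3,L4,L5,L6:
after L1 α=0: [0, 0, 0]
after L2 α=2/3: [250/3, 50, 152/3]
after L3 α=3/5: [2111/15, 601/5, 1186/15]
after L4 α=1/2: [2141/30, 868/5, 3511/30]
after L5 α=5/6: [13541/180, 1943/30, 18061/180]
after L6 α=1/2: [57101/360, 5273/60, 31921/360]
= [159, 88, 89]

query (2,0) [L1,L2,L3,L4,L5] — begin 0,0,0
L1 α=1/2: [42, 61, 179/2]
L2 α=1/2: [130, 118, 187/4]
L3 α=1/5: [647/5, 549/5, 65]
L4 α=1/3: [1544/15, 1678/15, 54]
L5 α=1/2: [1612/15, 4573/30, 305/2]
→ [107, 152, 152]

query (0,0) [L1,L2,L3,L4,L5] — begin 0,0,0
+L1 (α=1/2) → [28, 139/2, 211/2]
+L2 (α=1/2) → [17, 569/4, 337/4]
+L3 (α=1/6) → [199/6, 3325/24, 1841/24]
+L4 (α=3/4) → [1207/24, 17149/96, 3209/96]
+L5 (α=5/7) → [12067/84, 40669/336, 34169/336]
= [144, 121, 102]

query (0,3) [L1,L2,L3,L4,L5,L7] — begin 0,0,0
+L1 (α=5/8) → [1105/8, 435/4, 15/8]
+L2 (α=4/7) → [11315/56, 4201/28, 7437/56]
+L3 (α=6/7) → [46931/392, 24193/196, 92781/392]
+L4 (α=1/3) → [67511/588, 32033/294, 101209/588]
+L5 (α=1/3) → [126899/882, 45704/441, 133549/882]
+L7 (α=1/2) → [168353/1764, 118469/882, 308185/1764]
rounded: [95, 134, 175]

(2,2) stack=L1,L2,L3,L4,L5,L7; from [0,0,0]:
L1 α=1: [89, 147, 110]
L2 α=3/4: [223/2, 909/4, 827/4]
L3 α=1/3: [244/3, 1349/6, 1165/6]
L4 α=1/3: [857/9, 1484/9, 1834/9]
L5 α=5/7: [4324/63, 10303/63, 6998/63]
L7 α=2/5: [12976/105, 11731/105, 13172/105]
= [124, 112, 125]
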